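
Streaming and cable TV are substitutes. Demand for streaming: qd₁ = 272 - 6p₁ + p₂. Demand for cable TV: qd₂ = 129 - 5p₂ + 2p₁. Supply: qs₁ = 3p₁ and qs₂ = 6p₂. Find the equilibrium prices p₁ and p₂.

p₁ = 3121/97, p₂ = 1705/97

Market 1: 272 - 6p₁ + p₂ = 3p₁ → 9p₁ - p₂ = 272.
Market 2: 11p₂ - 2p₁ = 129.
Eliminating p₂: 11×(1) + 1×(2) gives 97p₁ = 3121, so p₁ = 3121/97.
Back-substitute into (2): p₂ = (129 + 2×3121/97) / 11 = 1705/97.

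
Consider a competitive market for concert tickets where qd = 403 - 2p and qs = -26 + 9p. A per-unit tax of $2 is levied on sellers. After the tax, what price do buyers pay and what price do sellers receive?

Buyers pay 447/11, sellers receive 425/11

Pre-tax equilibrium: p* = 39, q* = 325.
Tax on sellers shifts supply to qs = -26 + 9(p − 2) = -44 + 9p.
403 - 2p = -44 + 9p gives buyer price pb = 447/11; sellers receive ps = 447/11 − 2 = 425/11.
New quantity: q = 403 − 2(447/11) = 3539/11.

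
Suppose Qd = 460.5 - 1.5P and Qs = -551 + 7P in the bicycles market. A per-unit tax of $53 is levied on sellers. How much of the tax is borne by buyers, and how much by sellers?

Buyers bear 742/17, sellers bear 159/17

Pre-tax equilibrium: P* = 119, Q* = 282.
Tax on sellers shifts supply to Qs = -551 + 7(P − 53) = -922 + 7P.
460.5 - 1.5P = -922 + 7P gives buyer price Pb = 2765/17; sellers receive Ps = 2765/17 − 53 = 1864/17.
New quantity: Q = 460.5 − 1.5(2765/17) = 3681/17.
Buyer burden = 2765/17 − 119 = 742/17; seller burden = 119 − 1864/17 = 159/17.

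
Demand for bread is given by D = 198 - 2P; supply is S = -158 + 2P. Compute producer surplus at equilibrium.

Producer surplus = 100

Equilibrium: 198 - 2P = -158 + 2P gives P* = 89, Q* = 20.
Supply starts at P = 79 (where S = 0).
PS = ½(89 − 79)(20) = 100.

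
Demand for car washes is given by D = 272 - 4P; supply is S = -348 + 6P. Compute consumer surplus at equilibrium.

Equilibrium: 272 - 4P = -348 + 6P gives P* = 62, Q* = 24.
Demand choke price (D = 0): P = 68.
CS = ½(68 − 62)(24) = 72.

Consumer surplus = 72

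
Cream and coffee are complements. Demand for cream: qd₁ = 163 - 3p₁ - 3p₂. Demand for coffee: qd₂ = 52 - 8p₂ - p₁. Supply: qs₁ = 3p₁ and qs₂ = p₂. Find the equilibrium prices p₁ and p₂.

p₁ = 437/17, p₂ = 149/51

Market 1: 163 - 3p₁ - 3p₂ = 3p₁ → 6p₁ + 3p₂ = 163.
Market 2: 9p₂ + p₁ = 52.
Eliminating p₂: 9×(1) − 3×(2) gives 51p₁ = 1311, so p₁ = 437/17.
Back-substitute into (2): p₂ = (52 − 1×437/17) / 9 = 149/51.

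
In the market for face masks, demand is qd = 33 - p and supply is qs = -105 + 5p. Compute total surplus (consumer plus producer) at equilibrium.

Total surplus = 60

Equilibrium: 33 - p = -105 + 5p gives p* = 23, q* = 10.
Demand choke price: p = 33; supply starts at p = 21.
CS = ½(33 − 23)(10) = 50; PS = ½(23 − 21)(10) = 10.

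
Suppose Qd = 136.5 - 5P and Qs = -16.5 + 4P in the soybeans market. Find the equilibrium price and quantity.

P* = 17, Q* = 51.5

Set Qd = Qs: 136.5 - 5P = -16.5 + 4P.
153 = 9P, so P* = 17.
Q* = 136.5 − 5(17) = 51.5.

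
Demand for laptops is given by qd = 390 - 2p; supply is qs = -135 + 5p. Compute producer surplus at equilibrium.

Equilibrium: 390 - 2p = -135 + 5p gives p* = 75, q* = 240.
Supply starts at p = 27 (where qs = 0).
PS = ½(75 − 27)(240) = 5760.

Producer surplus = 5760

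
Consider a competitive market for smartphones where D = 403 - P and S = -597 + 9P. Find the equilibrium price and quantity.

P* = 100, Q* = 303

Set D = S: 403 - P = -597 + 9P.
1000 = 10P, so P* = 100.
Q* = 403 − 1(100) = 303.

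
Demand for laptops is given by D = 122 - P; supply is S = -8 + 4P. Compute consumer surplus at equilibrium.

Equilibrium: 122 - P = -8 + 4P gives P* = 26, Q* = 96.
Demand choke price (D = 0): P = 122.
CS = ½(122 − 26)(96) = 4608.

Consumer surplus = 4608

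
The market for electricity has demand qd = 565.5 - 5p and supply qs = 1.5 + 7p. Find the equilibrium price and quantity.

Set qd = qs: 565.5 - 5p = 1.5 + 7p.
564 = 12p, so p* = 47.
q* = 565.5 − 5(47) = 330.5.

p* = 47, q* = 330.5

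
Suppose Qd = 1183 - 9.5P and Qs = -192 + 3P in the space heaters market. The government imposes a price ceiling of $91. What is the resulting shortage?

Shortage = 237.5

Equilibrium price would be P* = 110, so the ceiling at 91 binds.
At P = 91: Qd = 1183 − 9.5(91) = 318.5, Qs = -192 + 3(91) = 81.
Shortage = 318.5 − 81 = 237.5.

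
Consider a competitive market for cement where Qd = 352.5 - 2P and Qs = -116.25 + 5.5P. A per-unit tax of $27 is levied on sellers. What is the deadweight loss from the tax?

Deadweight loss = 534.6

Pre-tax equilibrium: P* = 62.5, Q* = 227.5.
Tax on sellers shifts supply to Qs = -116.25 + 5.5(P − 27) = -264.75 + 5.5P.
352.5 - 2P = -264.75 + 5.5P gives buyer price Pb = 82.3; sellers receive Ps = 82.3 − 27 = 55.3.
New quantity: Q = 352.5 − 2(82.3) = 187.9.
DWL = ½ × 27 × (227.5 − 187.9) = 534.6.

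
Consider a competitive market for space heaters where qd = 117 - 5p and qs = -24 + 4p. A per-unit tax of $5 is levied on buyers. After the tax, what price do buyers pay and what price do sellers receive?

Pre-tax equilibrium: p* = 47/3, q* = 116/3.
Tax on buyers shifts demand to qd = 117 − 5(p + 5) = 92 - 5p.
92 - 5p = -24 + 4p gives seller price ps = 116/9; buyers pay pb = 116/9 + 5 = 161/9.
New quantity: q = 117 − 5(161/9) = 248/9.

Buyers pay 161/9, sellers receive 116/9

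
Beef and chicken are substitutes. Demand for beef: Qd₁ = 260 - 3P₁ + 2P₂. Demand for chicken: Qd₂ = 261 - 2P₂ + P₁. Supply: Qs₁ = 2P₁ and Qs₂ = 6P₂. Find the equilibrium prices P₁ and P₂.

Market 1: 260 - 3P₁ + 2P₂ = 2P₁ → 5P₁ - 2P₂ = 260.
Market 2: 8P₂ - P₁ = 261.
Eliminating P₂: 8×(1) + 2×(2) gives 38P₁ = 2602, so P₁ = 1301/19.
Back-substitute into (2): P₂ = (261 + 1×1301/19) / 8 = 1565/38.

P₁ = 1301/19, P₂ = 1565/38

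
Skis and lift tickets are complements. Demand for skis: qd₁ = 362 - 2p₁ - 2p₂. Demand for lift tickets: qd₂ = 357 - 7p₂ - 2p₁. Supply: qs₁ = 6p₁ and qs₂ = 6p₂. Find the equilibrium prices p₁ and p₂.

Market 1: 362 - 2p₁ - 2p₂ = 6p₁ → 8p₁ + 2p₂ = 362.
Market 2: 13p₂ + 2p₁ = 357.
Eliminating p₂: 13×(1) − 2×(2) gives 100p₁ = 3992, so p₁ = 39.92.
Back-substitute into (2): p₂ = (357 − 2×39.92) / 13 = 21.32.

p₁ = 39.92, p₂ = 21.32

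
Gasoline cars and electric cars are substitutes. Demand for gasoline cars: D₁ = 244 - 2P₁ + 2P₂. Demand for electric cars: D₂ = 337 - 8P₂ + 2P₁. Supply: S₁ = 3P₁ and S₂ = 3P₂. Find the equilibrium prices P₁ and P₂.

Market 1: 244 - 2P₁ + 2P₂ = 3P₁ → 5P₁ - 2P₂ = 244.
Market 2: 11P₂ - 2P₁ = 337.
Eliminating P₂: 11×(1) + 2×(2) gives 51P₁ = 3358, so P₁ = 3358/51.
Back-substitute into (2): P₂ = (337 + 2×3358/51) / 11 = 2173/51.

P₁ = 3358/51, P₂ = 2173/51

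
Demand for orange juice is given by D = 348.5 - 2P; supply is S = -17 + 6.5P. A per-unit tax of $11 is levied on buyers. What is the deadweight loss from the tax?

Deadweight loss = 1573/17

Pre-tax equilibrium: P* = 43, Q* = 262.5.
Tax on buyers shifts demand to D = 348.5 − 2(P + 11) = 326.5 - 2P.
326.5 - 2P = -17 + 6.5P gives seller price Ps = 687/17; buyers pay Pb = 687/17 + 11 = 874/17.
New quantity: Q = 348.5 − 2(874/17) = 8353/34.
DWL = ½ × 11 × (262.5 − 8353/34) = 1573/17.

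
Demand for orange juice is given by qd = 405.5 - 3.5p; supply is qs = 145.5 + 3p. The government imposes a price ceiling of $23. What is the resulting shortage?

Equilibrium price would be p* = 40, so the ceiling at 23 binds.
At p = 23: qd = 405.5 − 3.5(23) = 325, qs = 145.5 + 3(23) = 214.5.
Shortage = 325 − 214.5 = 110.5.

Shortage = 110.5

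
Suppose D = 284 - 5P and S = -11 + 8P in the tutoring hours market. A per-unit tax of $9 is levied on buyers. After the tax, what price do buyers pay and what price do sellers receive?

Buyers pay 367/13, sellers receive 250/13

Pre-tax equilibrium: P* = 295/13, Q* = 2217/13.
Tax on buyers shifts demand to D = 284 − 5(P + 9) = 239 - 5P.
239 - 5P = -11 + 8P gives seller price Ps = 250/13; buyers pay Pb = 250/13 + 9 = 367/13.
New quantity: Q = 284 − 5(367/13) = 1857/13.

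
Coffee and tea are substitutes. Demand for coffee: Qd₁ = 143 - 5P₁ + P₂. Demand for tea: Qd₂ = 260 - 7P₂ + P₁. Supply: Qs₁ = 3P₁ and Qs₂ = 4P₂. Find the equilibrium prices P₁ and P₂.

P₁ = 611/29, P₂ = 741/29

Market 1: 143 - 5P₁ + P₂ = 3P₁ → 8P₁ - P₂ = 143.
Market 2: 11P₂ - P₁ = 260.
Eliminating P₂: 11×(1) + 1×(2) gives 87P₁ = 1833, so P₁ = 611/29.
Back-substitute into (2): P₂ = (260 + 1×611/29) / 11 = 741/29.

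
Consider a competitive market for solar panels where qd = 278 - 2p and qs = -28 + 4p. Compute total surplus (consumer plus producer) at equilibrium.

Total surplus = 11616

Equilibrium: 278 - 2p = -28 + 4p gives p* = 51, q* = 176.
Demand choke price: p = 139; supply starts at p = 7.
CS = ½(139 − 51)(176) = 7744; PS = ½(51 − 7)(176) = 3872.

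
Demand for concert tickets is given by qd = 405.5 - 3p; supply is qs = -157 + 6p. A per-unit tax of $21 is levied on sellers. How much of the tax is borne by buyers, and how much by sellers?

Pre-tax equilibrium: p* = 62.5, q* = 218.
Tax on sellers shifts supply to qs = -157 + 6(p − 21) = -283 + 6p.
405.5 - 3p = -283 + 6p gives buyer price pb = 76.5; sellers receive ps = 76.5 − 21 = 55.5.
New quantity: q = 405.5 − 3(76.5) = 176.
Buyer burden = 76.5 − 62.5 = 14; seller burden = 62.5 − 55.5 = 7.

Buyers bear $14, sellers bear $7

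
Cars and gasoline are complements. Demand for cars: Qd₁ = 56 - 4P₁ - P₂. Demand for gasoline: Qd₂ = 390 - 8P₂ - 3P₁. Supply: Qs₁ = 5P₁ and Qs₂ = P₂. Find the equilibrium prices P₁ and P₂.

P₁ = 19/13, P₂ = 557/13

Market 1: 56 - 4P₁ - P₂ = 5P₁ → 9P₁ + P₂ = 56.
Market 2: 9P₂ + 3P₁ = 390.
Eliminating P₂: 9×(1) − 1×(2) gives 78P₁ = 114, so P₁ = 19/13.
Back-substitute into (2): P₂ = (390 − 3×19/13) / 9 = 557/13.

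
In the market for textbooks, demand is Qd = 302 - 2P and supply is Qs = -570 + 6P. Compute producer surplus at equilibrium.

Producer surplus = 588

Equilibrium: 302 - 2P = -570 + 6P gives P* = 109, Q* = 84.
Supply starts at P = 95 (where Qs = 0).
PS = ½(109 − 95)(84) = 588.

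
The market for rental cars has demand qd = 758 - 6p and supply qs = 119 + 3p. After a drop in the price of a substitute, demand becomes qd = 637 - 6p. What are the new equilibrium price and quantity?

Original equilibrium: p* = 71, q* = 332.
New equilibrium: 637 - 6p = 119 + 3p, so 518 = 9p and p' = 518/9; q' = 637 − 6(518/9) = 875/3.

p' = 518/9, q' = 875/3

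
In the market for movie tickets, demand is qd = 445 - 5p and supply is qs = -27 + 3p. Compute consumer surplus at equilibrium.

Equilibrium: 445 - 5p = -27 + 3p gives p* = 59, q* = 150.
Demand choke price (qd = 0): p = 89.
CS = ½(89 − 59)(150) = 2250.

Consumer surplus = 2250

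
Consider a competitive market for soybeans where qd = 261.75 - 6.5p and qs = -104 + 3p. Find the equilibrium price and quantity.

Set qd = qs: 261.75 - 6.5p = -104 + 3p.
365.75 = 9.5p, so p* = 38.5.
q* = 261.75 − 6.5(38.5) = 11.5.

p* = 38.5, q* = 11.5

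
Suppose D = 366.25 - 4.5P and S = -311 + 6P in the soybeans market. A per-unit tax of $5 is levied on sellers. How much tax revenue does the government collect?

Tax revenue = 2210/7

Pre-tax equilibrium: P* = 64.5, Q* = 76.
Tax on sellers shifts supply to S = -311 + 6(P − 5) = -341 + 6P.
366.25 - 4.5P = -341 + 6P gives buyer price Pb = 943/14; sellers receive Ps = 943/14 − 5 = 873/14.
New quantity: Q = 366.25 − 4.5(943/14) = 442/7.
Revenue = 5 × 442/7 = 2210/7.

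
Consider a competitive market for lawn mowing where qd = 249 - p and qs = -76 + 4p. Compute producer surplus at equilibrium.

Producer surplus = 4232

Equilibrium: 249 - p = -76 + 4p gives p* = 65, q* = 184.
Supply starts at p = 19 (where qs = 0).
PS = ½(65 − 19)(184) = 4232.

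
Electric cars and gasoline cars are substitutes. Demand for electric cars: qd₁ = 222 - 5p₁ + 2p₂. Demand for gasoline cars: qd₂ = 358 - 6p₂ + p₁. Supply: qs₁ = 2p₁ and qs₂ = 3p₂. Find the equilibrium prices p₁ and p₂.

Market 1: 222 - 5p₁ + 2p₂ = 2p₁ → 7p₁ - 2p₂ = 222.
Market 2: 9p₂ - p₁ = 358.
Eliminating p₂: 9×(1) + 2×(2) gives 61p₁ = 2714, so p₁ = 2714/61.
Back-substitute into (2): p₂ = (358 + 1×2714/61) / 9 = 2728/61.

p₁ = 2714/61, p₂ = 2728/61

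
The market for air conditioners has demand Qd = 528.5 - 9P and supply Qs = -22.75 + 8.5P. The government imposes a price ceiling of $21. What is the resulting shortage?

Shortage = 183.75

Equilibrium price would be P* = 31.5, so the ceiling at 21 binds.
At P = 21: Qd = 528.5 − 9(21) = 339.5, Qs = -22.75 + 8.5(21) = 155.75.
Shortage = 339.5 − 155.75 = 183.75.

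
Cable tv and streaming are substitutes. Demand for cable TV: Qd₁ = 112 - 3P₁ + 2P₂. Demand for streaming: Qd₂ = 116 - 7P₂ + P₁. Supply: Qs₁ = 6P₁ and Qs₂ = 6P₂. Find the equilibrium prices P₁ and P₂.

Market 1: 112 - 3P₁ + 2P₂ = 6P₁ → 9P₁ - 2P₂ = 112.
Market 2: 13P₂ - P₁ = 116.
Eliminating P₂: 13×(1) + 2×(2) gives 115P₁ = 1688, so P₁ = 1688/115.
Back-substitute into (2): P₂ = (116 + 1×1688/115) / 13 = 1156/115.

P₁ = 1688/115, P₂ = 1156/115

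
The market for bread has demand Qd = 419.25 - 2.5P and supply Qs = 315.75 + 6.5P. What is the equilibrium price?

P* = 11.5

Set Qd = Qs: 419.25 - 2.5P = 315.75 + 6.5P.
103.5 = 9P, so P* = 11.5.
Q* = 419.25 − 2.5(11.5) = 390.5.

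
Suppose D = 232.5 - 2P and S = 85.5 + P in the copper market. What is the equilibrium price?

P* = 49

Set D = S: 232.5 - 2P = 85.5 + P.
147 = 3P, so P* = 49.
Q* = 232.5 − 2(49) = 134.5.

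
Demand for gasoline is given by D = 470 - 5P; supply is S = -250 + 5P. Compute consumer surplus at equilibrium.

Consumer surplus = 1210

Equilibrium: 470 - 5P = -250 + 5P gives P* = 72, Q* = 110.
Demand choke price (D = 0): P = 94.
CS = ½(94 − 72)(110) = 1210.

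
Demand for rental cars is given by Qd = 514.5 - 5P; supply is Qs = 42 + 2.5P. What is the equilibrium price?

Set Qd = Qs: 514.5 - 5P = 42 + 2.5P.
472.5 = 7.5P, so P* = 63.
Q* = 514.5 − 5(63) = 199.5.

P* = 63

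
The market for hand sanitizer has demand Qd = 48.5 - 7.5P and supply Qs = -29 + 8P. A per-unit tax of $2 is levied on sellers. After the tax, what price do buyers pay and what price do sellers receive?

Buyers pay 187/31, sellers receive 125/31

Pre-tax equilibrium: P* = 5, Q* = 11.
Tax on sellers shifts supply to Qs = -29 + 8(P − 2) = -45 + 8P.
48.5 - 7.5P = -45 + 8P gives buyer price Pb = 187/31; sellers receive Ps = 187/31 − 2 = 125/31.
New quantity: Q = 48.5 − 7.5(187/31) = 101/31.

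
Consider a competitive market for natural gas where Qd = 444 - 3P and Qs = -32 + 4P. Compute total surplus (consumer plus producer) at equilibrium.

Total surplus = 16800

Equilibrium: 444 - 3P = -32 + 4P gives P* = 68, Q* = 240.
Demand choke price: P = 148; supply starts at P = 8.
CS = ½(148 − 68)(240) = 9600; PS = ½(68 − 8)(240) = 7200.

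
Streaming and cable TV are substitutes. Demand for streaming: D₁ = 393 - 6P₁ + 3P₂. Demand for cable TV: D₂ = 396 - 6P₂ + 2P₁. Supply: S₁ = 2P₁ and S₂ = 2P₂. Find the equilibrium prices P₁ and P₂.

P₁ = 2166/29, P₂ = 1977/29

Market 1: 393 - 6P₁ + 3P₂ = 2P₁ → 8P₁ - 3P₂ = 393.
Market 2: 8P₂ - 2P₁ = 396.
Eliminating P₂: 8×(1) + 3×(2) gives 58P₁ = 4332, so P₁ = 2166/29.
Back-substitute into (2): P₂ = (396 + 2×2166/29) / 8 = 1977/29.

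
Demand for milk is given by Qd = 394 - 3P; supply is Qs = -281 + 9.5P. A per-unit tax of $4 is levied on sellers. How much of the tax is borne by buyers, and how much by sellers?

Pre-tax equilibrium: P* = 54, Q* = 232.
Tax on sellers shifts supply to Qs = -281 + 9.5(P − 4) = -319 + 9.5P.
394 - 3P = -319 + 9.5P gives buyer price Pb = 57.04; sellers receive Ps = 57.04 − 4 = 53.04.
New quantity: Q = 394 − 3(57.04) = 222.88.
Buyer burden = 57.04 − 54 = 3.04; seller burden = 54 − 53.04 = 0.96.

Buyers bear $3.04, sellers bear $0.96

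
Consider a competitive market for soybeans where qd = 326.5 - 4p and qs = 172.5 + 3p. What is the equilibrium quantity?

q* = 238.5

Set qd = qs: 326.5 - 4p = 172.5 + 3p.
154 = 7p, so p* = 22.
q* = 326.5 − 4(22) = 238.5.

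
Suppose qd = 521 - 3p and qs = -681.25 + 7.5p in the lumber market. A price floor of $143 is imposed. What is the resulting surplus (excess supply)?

Surplus = 299.25

Equilibrium price would be p* = 114.5, so the floor at 143 binds.
At p = 143: qd = 92, qs = 391.25.
Surplus = 391.25 − 92 = 299.25.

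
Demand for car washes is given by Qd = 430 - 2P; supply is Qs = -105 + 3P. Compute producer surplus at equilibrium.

Equilibrium: 430 - 2P = -105 + 3P gives P* = 107, Q* = 216.
Supply starts at P = 35 (where Qs = 0).
PS = ½(107 − 35)(216) = 7776.

Producer surplus = 7776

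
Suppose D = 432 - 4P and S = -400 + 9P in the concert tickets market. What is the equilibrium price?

Set D = S: 432 - 4P = -400 + 9P.
832 = 13P, so P* = 64.
Q* = 432 − 4(64) = 176.

P* = 64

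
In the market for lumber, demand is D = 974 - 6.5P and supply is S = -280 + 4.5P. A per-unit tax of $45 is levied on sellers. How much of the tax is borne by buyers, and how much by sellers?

Buyers bear 405/22, sellers bear 585/22

Pre-tax equilibrium: P* = 114, Q* = 233.
Tax on sellers shifts supply to S = -280 + 4.5(P − 45) = -482.5 + 4.5P.
974 - 6.5P = -482.5 + 4.5P gives buyer price Pb = 2913/22; sellers receive Ps = 2913/22 − 45 = 1923/22.
New quantity: Q = 974 − 6.5(2913/22) = 4987/44.
Buyer burden = 2913/22 − 114 = 405/22; seller burden = 114 − 1923/22 = 585/22.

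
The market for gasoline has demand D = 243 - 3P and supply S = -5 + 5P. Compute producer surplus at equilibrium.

Equilibrium: 243 - 3P = -5 + 5P gives P* = 31, Q* = 150.
Supply starts at P = 1 (where S = 0).
PS = ½(31 − 1)(150) = 2250.

Producer surplus = 2250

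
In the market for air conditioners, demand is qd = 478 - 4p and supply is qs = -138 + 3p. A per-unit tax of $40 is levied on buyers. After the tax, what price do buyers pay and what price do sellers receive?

Pre-tax equilibrium: p* = 88, q* = 126.
Tax on buyers shifts demand to qd = 478 − 4(p + 40) = 318 - 4p.
318 - 4p = -138 + 3p gives seller price ps = 456/7; buyers pay pb = 456/7 + 40 = 736/7.
New quantity: q = 478 − 4(736/7) = 402/7.

Buyers pay 736/7, sellers receive 456/7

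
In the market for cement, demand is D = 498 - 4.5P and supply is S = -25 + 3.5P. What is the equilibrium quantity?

Q* = 203.8125

Set D = S: 498 - 4.5P = -25 + 3.5P.
523 = 8P, so P* = 65.375.
Q* = 498 − 4.5(65.375) = 203.8125.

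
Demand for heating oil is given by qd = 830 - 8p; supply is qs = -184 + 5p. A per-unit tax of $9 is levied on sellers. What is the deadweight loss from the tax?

Pre-tax equilibrium: p* = 78, q* = 206.
Tax on sellers shifts supply to qs = -184 + 5(p − 9) = -229 + 5p.
830 - 8p = -229 + 5p gives buyer price pb = 1059/13; sellers receive ps = 1059/13 − 9 = 942/13.
New quantity: q = 830 − 8(1059/13) = 2318/13.
DWL = ½ × 9 × (206 − 2318/13) = 1620/13.

Deadweight loss = 1620/13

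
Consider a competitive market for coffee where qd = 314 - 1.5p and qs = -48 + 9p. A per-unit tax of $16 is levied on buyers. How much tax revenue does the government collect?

Pre-tax equilibrium: p* = 724/21, q* = 1836/7.
Tax on buyers shifts demand to qd = 314 − 1.5(p + 16) = 290 - 1.5p.
290 - 1.5p = -48 + 9p gives seller price ps = 676/21; buyers pay pb = 676/21 + 16 = 1012/21.
New quantity: q = 314 − 1.5(1012/21) = 1692/7.
Revenue = 16 × 1692/7 = 27072/7.

Tax revenue = 27072/7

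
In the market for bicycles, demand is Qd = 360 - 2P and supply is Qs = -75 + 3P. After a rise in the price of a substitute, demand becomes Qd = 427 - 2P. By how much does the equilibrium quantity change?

Original equilibrium: P* = 87, Q* = 186.
New equilibrium: 427 - 2P = -75 + 3P, so 502 = 5P and P' = 100.4; Q' = 427 − 2(100.4) = 226.2.
Change in quantity: 226.2 − 186 = 40.2.

ΔQ = 40.2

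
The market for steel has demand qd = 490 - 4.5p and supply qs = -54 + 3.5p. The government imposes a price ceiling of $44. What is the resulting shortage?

Shortage = 192

Equilibrium price would be p* = 68, so the ceiling at 44 binds.
At p = 44: qd = 490 − 4.5(44) = 292, qs = -54 + 3.5(44) = 100.
Shortage = 292 − 100 = 192.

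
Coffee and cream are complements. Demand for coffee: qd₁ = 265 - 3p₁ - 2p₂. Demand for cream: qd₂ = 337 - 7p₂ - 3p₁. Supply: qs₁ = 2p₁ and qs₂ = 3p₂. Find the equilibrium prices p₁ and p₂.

Market 1: 265 - 3p₁ - 2p₂ = 2p₁ → 5p₁ + 2p₂ = 265.
Market 2: 10p₂ + 3p₁ = 337.
Eliminating p₂: 10×(1) − 2×(2) gives 44p₁ = 1976, so p₁ = 494/11.
Back-substitute into (2): p₂ = (337 − 3×494/11) / 10 = 445/22.

p₁ = 494/11, p₂ = 445/22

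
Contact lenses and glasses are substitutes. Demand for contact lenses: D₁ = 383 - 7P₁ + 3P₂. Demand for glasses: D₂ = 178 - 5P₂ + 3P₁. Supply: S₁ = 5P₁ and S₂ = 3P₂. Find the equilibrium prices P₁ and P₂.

Market 1: 383 - 7P₁ + 3P₂ = 5P₁ → 12P₁ - 3P₂ = 383.
Market 2: 8P₂ - 3P₁ = 178.
Eliminating P₂: 8×(1) + 3×(2) gives 87P₁ = 3598, so P₁ = 3598/87.
Back-substitute into (2): P₂ = (178 + 3×3598/87) / 8 = 1095/29.

P₁ = 3598/87, P₂ = 1095/29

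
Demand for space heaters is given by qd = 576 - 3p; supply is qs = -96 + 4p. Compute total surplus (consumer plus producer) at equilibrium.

Total surplus = 24192

Equilibrium: 576 - 3p = -96 + 4p gives p* = 96, q* = 288.
Demand choke price: p = 192; supply starts at p = 24.
CS = ½(192 − 96)(288) = 13824; PS = ½(96 − 24)(288) = 10368.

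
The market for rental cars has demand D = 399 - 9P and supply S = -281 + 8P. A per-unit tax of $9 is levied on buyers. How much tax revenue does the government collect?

Tax revenue = 135/17

Pre-tax equilibrium: P* = 40, Q* = 39.
Tax on buyers shifts demand to D = 399 − 9(P + 9) = 318 - 9P.
318 - 9P = -281 + 8P gives seller price Ps = 599/17; buyers pay Pb = 599/17 + 9 = 752/17.
New quantity: Q = 399 − 9(752/17) = 15/17.
Revenue = 9 × 15/17 = 135/17.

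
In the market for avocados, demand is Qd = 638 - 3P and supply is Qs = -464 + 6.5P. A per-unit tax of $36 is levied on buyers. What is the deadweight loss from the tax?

Deadweight loss = 25272/19

Pre-tax equilibrium: P* = 116, Q* = 290.
Tax on buyers shifts demand to Qd = 638 − 3(P + 36) = 530 - 3P.
530 - 3P = -464 + 6.5P gives seller price Ps = 1988/19; buyers pay Pb = 1988/19 + 36 = 2672/19.
New quantity: Q = 638 − 3(2672/19) = 4106/19.
DWL = ½ × 36 × (290 − 4106/19) = 25272/19.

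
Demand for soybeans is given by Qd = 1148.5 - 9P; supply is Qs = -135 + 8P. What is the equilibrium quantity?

Set Qd = Qs: 1148.5 - 9P = -135 + 8P.
1283.5 = 17P, so P* = 75.5.
Q* = 1148.5 − 9(75.5) = 469.

Q* = 469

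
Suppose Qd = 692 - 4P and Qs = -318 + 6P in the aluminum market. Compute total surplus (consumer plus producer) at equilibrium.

Equilibrium: 692 - 4P = -318 + 6P gives P* = 101, Q* = 288.
Demand choke price: P = 173; supply starts at P = 53.
CS = ½(173 − 101)(288) = 10368; PS = ½(101 − 53)(288) = 6912.

Total surplus = 17280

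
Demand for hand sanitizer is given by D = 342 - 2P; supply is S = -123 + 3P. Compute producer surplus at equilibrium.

Equilibrium: 342 - 2P = -123 + 3P gives P* = 93, Q* = 156.
Supply starts at P = 41 (where S = 0).
PS = ½(93 − 41)(156) = 4056.

Producer surplus = 4056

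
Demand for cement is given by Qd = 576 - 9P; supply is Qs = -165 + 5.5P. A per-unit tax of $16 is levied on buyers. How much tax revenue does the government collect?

Tax revenue = 28512/29

Pre-tax equilibrium: P* = 1482/29, Q* = 3366/29.
Tax on buyers shifts demand to Qd = 576 − 9(P + 16) = 432 - 9P.
432 - 9P = -165 + 5.5P gives seller price Ps = 1194/29; buyers pay Pb = 1194/29 + 16 = 1658/29.
New quantity: Q = 576 − 9(1658/29) = 1782/29.
Revenue = 16 × 1782/29 = 28512/29.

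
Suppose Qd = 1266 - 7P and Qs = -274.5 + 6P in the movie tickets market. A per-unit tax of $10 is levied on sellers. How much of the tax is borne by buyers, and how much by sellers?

Pre-tax equilibrium: P* = 118.5, Q* = 436.5.
Tax on sellers shifts supply to Qs = -274.5 + 6(P − 10) = -334.5 + 6P.
1266 - 7P = -334.5 + 6P gives buyer price Pb = 3201/26; sellers receive Ps = 3201/26 − 10 = 2941/26.
New quantity: Q = 1266 − 7(3201/26) = 10509/26.
Buyer burden = 3201/26 − 118.5 = 60/13; seller burden = 118.5 − 2941/26 = 70/13.

Buyers bear 60/13, sellers bear 70/13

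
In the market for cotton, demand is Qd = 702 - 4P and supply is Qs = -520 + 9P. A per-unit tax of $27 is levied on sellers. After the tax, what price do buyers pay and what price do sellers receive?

Buyers pay 1465/13, sellers receive 1114/13

Pre-tax equilibrium: P* = 94, Q* = 326.
Tax on sellers shifts supply to Qs = -520 + 9(P − 27) = -763 + 9P.
702 - 4P = -763 + 9P gives buyer price Pb = 1465/13; sellers receive Ps = 1465/13 − 27 = 1114/13.
New quantity: Q = 702 − 4(1465/13) = 3266/13.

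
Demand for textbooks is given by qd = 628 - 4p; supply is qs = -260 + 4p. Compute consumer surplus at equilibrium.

Equilibrium: 628 - 4p = -260 + 4p gives p* = 111, q* = 184.
Demand choke price (qd = 0): p = 157.
CS = ½(157 − 111)(184) = 4232.

Consumer surplus = 4232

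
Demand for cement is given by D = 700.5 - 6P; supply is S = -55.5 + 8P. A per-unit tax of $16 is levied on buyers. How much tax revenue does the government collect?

Tax revenue = 36024/7

Pre-tax equilibrium: P* = 54, Q* = 376.5.
Tax on buyers shifts demand to D = 700.5 − 6(P + 16) = 604.5 - 6P.
604.5 - 6P = -55.5 + 8P gives seller price Ps = 330/7; buyers pay Pb = 330/7 + 16 = 442/7.
New quantity: Q = 700.5 − 6(442/7) = 4503/14.
Revenue = 16 × 4503/14 = 36024/7.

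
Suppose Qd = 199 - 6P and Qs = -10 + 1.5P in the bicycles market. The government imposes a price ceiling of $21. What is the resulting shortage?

Equilibrium price would be P* = 418/15, so the ceiling at 21 binds.
At P = 21: Qd = 199 − 6(21) = 73, Qs = -10 + 1.5(21) = 21.5.
Shortage = 73 − 21.5 = 51.5.

Shortage = 51.5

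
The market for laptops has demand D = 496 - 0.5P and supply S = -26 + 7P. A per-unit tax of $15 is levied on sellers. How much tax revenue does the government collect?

Pre-tax equilibrium: P* = 69.6, Q* = 461.2.
Tax on sellers shifts supply to S = -26 + 7(P − 15) = -131 + 7P.
496 - 0.5P = -131 + 7P gives buyer price Pb = 83.6; sellers receive Ps = 83.6 − 15 = 68.6.
New quantity: Q = 496 − 0.5(83.6) = 454.2.
Revenue = 15 × 454.2 = 6813.

Tax revenue = 6813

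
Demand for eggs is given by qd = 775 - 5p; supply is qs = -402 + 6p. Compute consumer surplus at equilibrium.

Equilibrium: 775 - 5p = -402 + 6p gives p* = 107, q* = 240.
Demand choke price (qd = 0): p = 155.
CS = ½(155 − 107)(240) = 5760.

Consumer surplus = 5760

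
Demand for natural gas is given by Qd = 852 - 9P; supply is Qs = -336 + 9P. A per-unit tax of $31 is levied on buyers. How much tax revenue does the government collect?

Pre-tax equilibrium: P* = 66, Q* = 258.
Tax on buyers shifts demand to Qd = 852 − 9(P + 31) = 573 - 9P.
573 - 9P = -336 + 9P gives seller price Ps = 50.5; buyers pay Pb = 50.5 + 31 = 81.5.
New quantity: Q = 852 − 9(81.5) = 118.5.
Revenue = 31 × 118.5 = 3673.5.

Tax revenue = 3673.5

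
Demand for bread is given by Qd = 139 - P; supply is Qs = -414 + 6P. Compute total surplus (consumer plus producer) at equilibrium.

Total surplus = 2100

Equilibrium: 139 - P = -414 + 6P gives P* = 79, Q* = 60.
Demand choke price: P = 139; supply starts at P = 69.
CS = ½(139 − 79)(60) = 1800; PS = ½(79 − 69)(60) = 300.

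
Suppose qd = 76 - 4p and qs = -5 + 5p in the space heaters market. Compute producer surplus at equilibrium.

Producer surplus = 160

Equilibrium: 76 - 4p = -5 + 5p gives p* = 9, q* = 40.
Supply starts at p = 1 (where qs = 0).
PS = ½(9 − 1)(40) = 160.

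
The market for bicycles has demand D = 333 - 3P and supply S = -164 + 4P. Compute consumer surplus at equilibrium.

Consumer surplus = 2400

Equilibrium: 333 - 3P = -164 + 4P gives P* = 71, Q* = 120.
Demand choke price (D = 0): P = 111.
CS = ½(111 − 71)(120) = 2400.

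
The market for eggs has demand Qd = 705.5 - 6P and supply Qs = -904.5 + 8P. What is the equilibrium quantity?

Q* = 15.5

Set Qd = Qs: 705.5 - 6P = -904.5 + 8P.
1610 = 14P, so P* = 115.
Q* = 705.5 − 6(115) = 15.5.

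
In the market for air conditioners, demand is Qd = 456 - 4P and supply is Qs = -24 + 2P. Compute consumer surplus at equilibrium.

Consumer surplus = 2312

Equilibrium: 456 - 4P = -24 + 2P gives P* = 80, Q* = 136.
Demand choke price (Qd = 0): P = 114.
CS = ½(114 − 80)(136) = 2312.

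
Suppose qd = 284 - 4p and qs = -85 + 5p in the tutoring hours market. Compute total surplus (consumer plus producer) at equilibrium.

Total surplus = 3240

Equilibrium: 284 - 4p = -85 + 5p gives p* = 41, q* = 120.
Demand choke price: p = 71; supply starts at p = 17.
CS = ½(71 − 41)(120) = 1800; PS = ½(41 − 17)(120) = 1440.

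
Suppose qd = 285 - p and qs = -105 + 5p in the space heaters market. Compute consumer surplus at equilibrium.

Equilibrium: 285 - p = -105 + 5p gives p* = 65, q* = 220.
Demand choke price (qd = 0): p = 285.
CS = ½(285 − 65)(220) = 24200.

Consumer surplus = 24200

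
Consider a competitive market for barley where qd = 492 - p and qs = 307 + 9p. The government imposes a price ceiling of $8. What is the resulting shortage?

Equilibrium price would be p* = 18.5, so the ceiling at 8 binds.
At p = 8: qd = 492 − 1(8) = 484, qs = 307 + 9(8) = 379.
Shortage = 484 − 379 = 105.

Shortage = 105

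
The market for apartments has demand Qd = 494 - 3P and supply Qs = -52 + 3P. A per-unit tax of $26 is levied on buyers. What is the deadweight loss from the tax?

Deadweight loss = 507

Pre-tax equilibrium: P* = 91, Q* = 221.
Tax on buyers shifts demand to Qd = 494 − 3(P + 26) = 416 - 3P.
416 - 3P = -52 + 3P gives seller price Ps = 78; buyers pay Pb = 78 + 26 = 104.
New quantity: Q = 494 − 3(104) = 182.
DWL = ½ × 26 × (221 − 182) = 507.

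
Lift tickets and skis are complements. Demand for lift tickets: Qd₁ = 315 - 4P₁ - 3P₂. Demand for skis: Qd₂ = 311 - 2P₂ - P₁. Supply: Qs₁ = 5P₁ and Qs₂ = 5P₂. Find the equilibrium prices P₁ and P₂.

Market 1: 315 - 4P₁ - 3P₂ = 5P₁ → 9P₁ + 3P₂ = 315.
Market 2: 7P₂ + P₁ = 311.
Eliminating P₂: 7×(1) − 3×(2) gives 60P₁ = 1272, so P₁ = 21.2.
Back-substitute into (2): P₂ = (311 − 1×21.2) / 7 = 41.4.

P₁ = 21.2, P₂ = 41.4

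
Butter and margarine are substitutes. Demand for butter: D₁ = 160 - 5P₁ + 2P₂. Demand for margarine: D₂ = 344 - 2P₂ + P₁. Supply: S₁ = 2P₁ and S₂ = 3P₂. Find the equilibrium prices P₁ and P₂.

Market 1: 160 - 5P₁ + 2P₂ = 2P₁ → 7P₁ - 2P₂ = 160.
Market 2: 5P₂ - P₁ = 344.
Eliminating P₂: 5×(1) + 2×(2) gives 33P₁ = 1488, so P₁ = 496/11.
Back-substitute into (2): P₂ = (344 + 1×496/11) / 5 = 856/11.

P₁ = 496/11, P₂ = 856/11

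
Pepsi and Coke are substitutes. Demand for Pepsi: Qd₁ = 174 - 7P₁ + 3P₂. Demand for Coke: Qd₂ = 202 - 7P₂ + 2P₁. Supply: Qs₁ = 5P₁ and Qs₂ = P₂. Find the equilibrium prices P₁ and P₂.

Market 1: 174 - 7P₁ + 3P₂ = 5P₁ → 12P₁ - 3P₂ = 174.
Market 2: 8P₂ - 2P₁ = 202.
Eliminating P₂: 8×(1) + 3×(2) gives 90P₁ = 1998, so P₁ = 22.2.
Back-substitute into (2): P₂ = (202 + 2×22.2) / 8 = 30.8.

P₁ = 22.2, P₂ = 30.8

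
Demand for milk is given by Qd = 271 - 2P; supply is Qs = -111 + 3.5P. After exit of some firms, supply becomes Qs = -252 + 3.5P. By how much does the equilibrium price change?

Original equilibrium: P* = 764/11, Q* = 1453/11.
New equilibrium: 271 - 2P = -252 + 3.5P, so 523 = 5.5P and P' = 1046/11; Q' = 271 − 2(1046/11) = 889/11.
Change in price: 1046/11 − 764/11 = 282/11.

ΔP = 282/11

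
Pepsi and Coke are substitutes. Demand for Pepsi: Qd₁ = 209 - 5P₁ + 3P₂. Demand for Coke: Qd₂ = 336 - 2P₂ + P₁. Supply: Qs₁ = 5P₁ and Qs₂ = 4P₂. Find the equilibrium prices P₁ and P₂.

Market 1: 209 - 5P₁ + 3P₂ = 5P₁ → 10P₁ - 3P₂ = 209.
Market 2: 6P₂ - P₁ = 336.
Eliminating P₂: 6×(1) + 3×(2) gives 57P₁ = 2262, so P₁ = 754/19.
Back-substitute into (2): P₂ = (336 + 1×754/19) / 6 = 3569/57.

P₁ = 754/19, P₂ = 3569/57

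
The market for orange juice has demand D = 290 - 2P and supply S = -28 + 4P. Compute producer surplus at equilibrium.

Equilibrium: 290 - 2P = -28 + 4P gives P* = 53, Q* = 184.
Supply starts at P = 7 (where S = 0).
PS = ½(53 − 7)(184) = 4232.

Producer surplus = 4232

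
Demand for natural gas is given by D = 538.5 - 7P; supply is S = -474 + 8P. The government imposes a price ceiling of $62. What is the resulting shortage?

Shortage = 82.5

Equilibrium price would be P* = 67.5, so the ceiling at 62 binds.
At P = 62: D = 538.5 − 7(62) = 104.5, S = -474 + 8(62) = 22.
Shortage = 104.5 − 22 = 82.5.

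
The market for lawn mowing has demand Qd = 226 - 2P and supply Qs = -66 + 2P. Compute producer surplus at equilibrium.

Producer surplus = 1600

Equilibrium: 226 - 2P = -66 + 2P gives P* = 73, Q* = 80.
Supply starts at P = 33 (where Qs = 0).
PS = ½(73 − 33)(80) = 1600.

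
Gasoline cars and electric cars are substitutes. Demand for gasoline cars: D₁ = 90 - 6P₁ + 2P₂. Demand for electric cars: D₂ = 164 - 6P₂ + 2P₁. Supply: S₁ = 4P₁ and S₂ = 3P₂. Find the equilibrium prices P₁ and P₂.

P₁ = 569/43, P₂ = 910/43

Market 1: 90 - 6P₁ + 2P₂ = 4P₁ → 10P₁ - 2P₂ = 90.
Market 2: 9P₂ - 2P₁ = 164.
Eliminating P₂: 9×(1) + 2×(2) gives 86P₁ = 1138, so P₁ = 569/43.
Back-substitute into (2): P₂ = (164 + 2×569/43) / 9 = 910/43.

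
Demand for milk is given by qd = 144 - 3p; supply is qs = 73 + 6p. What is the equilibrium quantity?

q* = 361/3

Set qd = qs: 144 - 3p = 73 + 6p.
71 = 9p, so p* = 71/9.
q* = 144 − 3(71/9) = 361/3.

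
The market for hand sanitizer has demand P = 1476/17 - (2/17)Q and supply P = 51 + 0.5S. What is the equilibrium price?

P* = 80

Set the two price expressions equal: 1476/17 - (2/17)Q = 51 + 0.5Q.
609/17 = (21/34)Q, so Q* = 58.
P* = 1476/17 − (2/17)(58) = 80.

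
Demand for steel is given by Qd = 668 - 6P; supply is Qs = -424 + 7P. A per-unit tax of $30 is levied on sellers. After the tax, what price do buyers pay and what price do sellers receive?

Pre-tax equilibrium: P* = 84, Q* = 164.
Tax on sellers shifts supply to Qs = -424 + 7(P − 30) = -634 + 7P.
668 - 6P = -634 + 7P gives buyer price Pb = 1302/13; sellers receive Ps = 1302/13 − 30 = 912/13.
New quantity: Q = 668 − 6(1302/13) = 872/13.

Buyers pay 1302/13, sellers receive 912/13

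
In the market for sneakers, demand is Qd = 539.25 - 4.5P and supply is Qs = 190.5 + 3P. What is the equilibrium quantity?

Set Qd = Qs: 539.25 - 4.5P = 190.5 + 3P.
348.75 = 7.5P, so P* = 46.5.
Q* = 539.25 − 4.5(46.5) = 330.

Q* = 330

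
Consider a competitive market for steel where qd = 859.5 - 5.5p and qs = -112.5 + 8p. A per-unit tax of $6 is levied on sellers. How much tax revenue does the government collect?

Pre-tax equilibrium: p* = 72, q* = 463.5.
Tax on sellers shifts supply to qs = -112.5 + 8(p − 6) = -160.5 + 8p.
859.5 - 5.5p = -160.5 + 8p gives buyer price pb = 680/9; sellers receive ps = 680/9 − 6 = 626/9.
New quantity: q = 859.5 − 5.5(680/9) = 7991/18.
Revenue = 6 × 7991/18 = 7991/3.

Tax revenue = 7991/3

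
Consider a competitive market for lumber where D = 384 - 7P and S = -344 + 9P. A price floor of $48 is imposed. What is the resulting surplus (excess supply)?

Surplus = 40

Equilibrium price would be P* = 45.5, so the floor at 48 binds.
At P = 48: D = 48, S = 88.
Surplus = 88 − 48 = 40.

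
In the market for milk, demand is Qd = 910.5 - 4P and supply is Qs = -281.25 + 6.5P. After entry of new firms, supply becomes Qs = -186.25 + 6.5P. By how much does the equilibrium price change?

ΔP = -190/21

Original equilibrium: P* = 113.5, Q* = 456.5.
New equilibrium: 910.5 - 4P = -186.25 + 6.5P, so 1096.75 = 10.5P and P' = 4387/42; Q' = 910.5 − 4(4387/42) = 20693/42.
Change in price: 4387/42 − 113.5 = -190/21.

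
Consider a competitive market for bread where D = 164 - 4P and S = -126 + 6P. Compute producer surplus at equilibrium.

Equilibrium: 164 - 4P = -126 + 6P gives P* = 29, Q* = 48.
Supply starts at P = 21 (where S = 0).
PS = ½(29 − 21)(48) = 192.

Producer surplus = 192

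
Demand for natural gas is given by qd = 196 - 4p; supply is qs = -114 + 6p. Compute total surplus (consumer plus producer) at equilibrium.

Total surplus = 1080

Equilibrium: 196 - 4p = -114 + 6p gives p* = 31, q* = 72.
Demand choke price: p = 49; supply starts at p = 19.
CS = ½(49 − 31)(72) = 648; PS = ½(31 − 19)(72) = 432.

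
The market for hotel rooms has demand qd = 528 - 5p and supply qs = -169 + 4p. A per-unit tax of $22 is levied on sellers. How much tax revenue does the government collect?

Pre-tax equilibrium: p* = 697/9, q* = 1267/9.
Tax on sellers shifts supply to qs = -169 + 4(p − 22) = -257 + 4p.
528 - 5p = -257 + 4p gives buyer price pb = 785/9; sellers receive ps = 785/9 − 22 = 587/9.
New quantity: q = 528 − 5(785/9) = 827/9.
Revenue = 22 × 827/9 = 18194/9.

Tax revenue = 18194/9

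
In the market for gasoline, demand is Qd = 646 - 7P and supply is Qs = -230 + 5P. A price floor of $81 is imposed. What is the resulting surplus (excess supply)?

Surplus = 96

Equilibrium price would be P* = 73, so the floor at 81 binds.
At P = 81: Qd = 79, Qs = 175.
Surplus = 175 − 79 = 96.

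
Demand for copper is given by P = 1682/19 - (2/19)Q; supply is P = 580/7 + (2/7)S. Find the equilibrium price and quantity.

P* = 87, Q* = 14.5

Set the two price expressions equal: 1682/19 - (2/19)Q = 580/7 + (2/7)Q.
754/133 = (52/133)Q, so Q* = 14.5.
P* = 1682/19 − (2/19)(14.5) = 87.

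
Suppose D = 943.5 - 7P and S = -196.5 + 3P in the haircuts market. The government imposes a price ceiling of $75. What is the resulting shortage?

Shortage = 390

Equilibrium price would be P* = 114, so the ceiling at 75 binds.
At P = 75: D = 943.5 − 7(75) = 418.5, S = -196.5 + 3(75) = 28.5.
Shortage = 418.5 − 28.5 = 390.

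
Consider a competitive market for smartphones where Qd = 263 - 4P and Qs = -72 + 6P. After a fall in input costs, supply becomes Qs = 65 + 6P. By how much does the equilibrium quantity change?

Original equilibrium: P* = 33.5, Q* = 129.
New equilibrium: 263 - 4P = 65 + 6P, so 198 = 10P and P' = 19.8; Q' = 263 − 4(19.8) = 183.8.
Change in quantity: 183.8 − 129 = 54.8.

ΔQ = 54.8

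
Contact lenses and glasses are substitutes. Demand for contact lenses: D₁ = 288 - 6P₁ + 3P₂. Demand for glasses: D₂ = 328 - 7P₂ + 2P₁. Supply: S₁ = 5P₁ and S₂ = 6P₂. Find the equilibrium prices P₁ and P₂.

Market 1: 288 - 6P₁ + 3P₂ = 5P₁ → 11P₁ - 3P₂ = 288.
Market 2: 13P₂ - 2P₁ = 328.
Eliminating P₂: 13×(1) + 3×(2) gives 137P₁ = 4728, so P₁ = 4728/137.
Back-substitute into (2): P₂ = (328 + 2×4728/137) / 13 = 4184/137.

P₁ = 4728/137, P₂ = 4184/137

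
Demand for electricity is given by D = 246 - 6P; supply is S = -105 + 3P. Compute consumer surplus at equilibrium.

Equilibrium: 246 - 6P = -105 + 3P gives P* = 39, Q* = 12.
Demand choke price (D = 0): P = 41.
CS = ½(41 − 39)(12) = 12.

Consumer surplus = 12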